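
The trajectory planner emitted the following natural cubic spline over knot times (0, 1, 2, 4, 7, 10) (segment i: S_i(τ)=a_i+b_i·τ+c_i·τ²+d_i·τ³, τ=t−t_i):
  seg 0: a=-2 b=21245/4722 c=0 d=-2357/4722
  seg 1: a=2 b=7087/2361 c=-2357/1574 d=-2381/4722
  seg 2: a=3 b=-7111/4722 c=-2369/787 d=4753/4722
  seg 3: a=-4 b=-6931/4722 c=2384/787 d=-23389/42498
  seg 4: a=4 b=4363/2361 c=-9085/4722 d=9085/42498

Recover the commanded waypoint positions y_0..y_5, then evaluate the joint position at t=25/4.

y_0=-2 y_1=2 y_2=3 y_3=-4 y_4=4 y_5=-2
S(25/4) = 177697/100736

y_0 = S_0(0) = a_0 = -2
y_1 = S_1(0) = a_1 = 2
y_2 = S_2(0) = a_2 = 3
y_3 = S_3(0) = a_3 = -4
y_4 = S_4(0) = a_4 = 4
y_5 = S_4(3) = -2
t_q=25/4 is in segment 3 (τ=9/4); S_3(τ)=177697/100736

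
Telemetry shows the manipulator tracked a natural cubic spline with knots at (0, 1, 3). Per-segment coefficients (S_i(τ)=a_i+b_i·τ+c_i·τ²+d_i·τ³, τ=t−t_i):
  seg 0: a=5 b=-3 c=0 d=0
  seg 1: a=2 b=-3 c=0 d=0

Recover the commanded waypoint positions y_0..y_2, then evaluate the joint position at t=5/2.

y_0=5 y_1=2 y_2=-4
S(5/2) = -5/2

y_0 = S_0(0) = a_0 = 5
y_1 = S_1(0) = a_1 = 2
y_2 = S_1(2) = -4
t_q=5/2 is in segment 1 (τ=3/2); S_1(τ)=-5/2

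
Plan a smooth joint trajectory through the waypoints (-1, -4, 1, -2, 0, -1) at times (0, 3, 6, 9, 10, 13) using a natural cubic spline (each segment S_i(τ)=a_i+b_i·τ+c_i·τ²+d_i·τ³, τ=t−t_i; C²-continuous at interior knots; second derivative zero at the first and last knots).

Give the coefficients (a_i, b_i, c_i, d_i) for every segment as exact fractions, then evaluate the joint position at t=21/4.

Δ: Δ0=-1, Δ1=5/3, Δ2=-1, Δ3=2, Δ4=-1/3
row 1: diag=12, rhs=16; c'=1/4, d'=4/3
row 2: denom=12−3·1/4=45/4; d'=(-16−3·4/3)/(45/4)=-16/9
row 3: denom=8−3·4/15=36/5; d'=(18−3·-16/9)/(36/5)=175/54
row 4: denom=8−1·5/36=283/36; d'=(-14−1·175/54)/(283/36)=-1862/849
back: M4=-1862/849
back: M3=175/54−5/36·-1862/849=3010/849
back: M2=-16/9−4/15·3010/849=-2312/849
back: M1=4/3−1/4·-2312/849=570/283
M: M0=0, M1=570/283, M2=-2312/849, M3=3010/849, M4=-1862/849, M5=0
seg 0: a=-1, c=M0/2=0, d=(M1−M0)/(6·3)=95/849, b=Δ0−h0·(2M0+M1)/6=-568/283
seg 1: a=-4, c=M1/2=285/283, d=(M2−M1)/(6·3)=-2011/7641, b=Δ1−h1·(2M1+M2)/6=287/283
seg 2: a=1, c=M2/2=-1156/849, d=(M3−M2)/(6·3)=887/2547, b=Δ2−h2·(2M2+M3)/6=-14/283
seg 3: a=-2, c=M3/2=1505/849, d=(M4−M3)/(6·1)=-812/849, b=Δ3−h3·(2M3+M4)/6=335/283
seg 4: a=0, c=M4/2=-931/849, d=(M5−M4)/(6·3)=931/7641, b=Δ4−h4·(2M4+M5)/6=1579/849
t_q=21/4 → seg 1, τ=9/4; S=-4+287/283·τ+285/283·τ²+-2011/7641·τ³=6923/18112

  seg 0: a=-1 b=-568/283 c=0 d=95/849
  seg 1: a=-4 b=287/283 c=285/283 d=-2011/7641
  seg 2: a=1 b=-14/283 c=-1156/849 d=887/2547
  seg 3: a=-2 b=335/283 c=1505/849 d=-812/849
  seg 4: a=0 b=1579/849 c=-931/849 d=931/7641
S(21/4) = 6923/18112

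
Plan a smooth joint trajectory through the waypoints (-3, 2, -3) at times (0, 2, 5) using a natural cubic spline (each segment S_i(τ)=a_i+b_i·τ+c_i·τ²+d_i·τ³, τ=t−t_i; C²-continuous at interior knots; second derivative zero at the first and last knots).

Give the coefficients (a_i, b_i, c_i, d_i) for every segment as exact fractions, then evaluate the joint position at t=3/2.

Δ: Δ0=5/2, Δ1=-5/3
row 1: diag=10, rhs=-25; c'=3/10, d'=-5/2
back: M1=-5/2
M: M0=0, M1=-5/2, M2=0
seg 0: a=-3, c=M0/2=0, d=(M1−M0)/(6·2)=-5/24, b=Δ0−h0·(2M0+M1)/6=10/3
seg 1: a=2, c=M1/2=-5/4, d=(M2−M1)/(6·3)=5/36, b=Δ1−h1·(2M1+M2)/6=5/6
t_q=3/2 → seg 0, τ=3/2; S=-3+10/3·τ+0·τ²+-5/24·τ³=83/64

  seg 0: a=-3 b=10/3 c=0 d=-5/24
  seg 1: a=2 b=5/6 c=-5/4 d=5/36
S(3/2) = 83/64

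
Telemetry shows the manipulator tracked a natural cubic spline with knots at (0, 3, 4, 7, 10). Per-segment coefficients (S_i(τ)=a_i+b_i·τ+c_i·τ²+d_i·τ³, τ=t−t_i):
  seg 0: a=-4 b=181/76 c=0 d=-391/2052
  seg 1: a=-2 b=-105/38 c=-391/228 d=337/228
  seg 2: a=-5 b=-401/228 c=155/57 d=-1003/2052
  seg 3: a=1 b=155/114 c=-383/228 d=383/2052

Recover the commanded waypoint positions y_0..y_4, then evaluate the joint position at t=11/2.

y_0=-4 y_1=-2 y_2=-5 y_3=1 y_4=-5
S(11/2) = -1927/608

y_0 = S_0(0) = a_0 = -4
y_1 = S_1(0) = a_1 = -2
y_2 = S_2(0) = a_2 = -5
y_3 = S_3(0) = a_3 = 1
y_4 = S_3(3) = -5
t_q=11/2 is in segment 2 (τ=3/2); S_2(τ)=-1927/608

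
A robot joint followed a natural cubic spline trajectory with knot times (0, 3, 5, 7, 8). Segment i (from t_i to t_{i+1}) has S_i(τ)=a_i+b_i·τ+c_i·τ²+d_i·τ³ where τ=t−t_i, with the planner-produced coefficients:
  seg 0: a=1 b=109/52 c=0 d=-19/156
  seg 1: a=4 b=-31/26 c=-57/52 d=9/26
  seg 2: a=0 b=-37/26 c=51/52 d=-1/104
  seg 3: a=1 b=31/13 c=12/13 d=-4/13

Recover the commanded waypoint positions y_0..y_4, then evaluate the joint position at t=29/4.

y_0=1 y_1=4 y_2=0 y_3=1 y_4=4
S(29/4) = 343/208

y_0 = S_0(0) = a_0 = 1
y_1 = S_1(0) = a_1 = 4
y_2 = S_2(0) = a_2 = 0
y_3 = S_3(0) = a_3 = 1
y_4 = S_3(1) = 4
t_q=29/4 is in segment 3 (τ=1/4); S_3(τ)=343/208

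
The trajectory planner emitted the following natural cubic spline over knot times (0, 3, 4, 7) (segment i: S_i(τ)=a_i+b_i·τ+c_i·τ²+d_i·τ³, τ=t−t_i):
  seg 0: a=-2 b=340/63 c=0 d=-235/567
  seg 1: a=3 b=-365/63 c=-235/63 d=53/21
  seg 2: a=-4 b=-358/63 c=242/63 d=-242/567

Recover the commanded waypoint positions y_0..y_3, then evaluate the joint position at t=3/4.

y_0=-2 y_1=3 y_2=-4 y_3=2
S(3/4) = 839/448

y_0 = S_0(0) = a_0 = -2
y_1 = S_1(0) = a_1 = 3
y_2 = S_2(0) = a_2 = -4
y_3 = S_2(3) = 2
t_q=3/4 is in segment 0 (τ=3/4); S_0(τ)=839/448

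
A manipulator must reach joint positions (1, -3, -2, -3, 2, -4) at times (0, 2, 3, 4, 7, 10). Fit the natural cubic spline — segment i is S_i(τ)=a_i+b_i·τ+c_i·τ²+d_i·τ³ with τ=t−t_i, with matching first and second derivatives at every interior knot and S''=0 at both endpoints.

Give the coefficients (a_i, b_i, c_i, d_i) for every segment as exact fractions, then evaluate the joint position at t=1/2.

Δ: Δ0=-2, Δ1=1, Δ2=-1, Δ3=5/3, Δ4=-2
row 1: diag=6, rhs=18; c'=1/6, d'=3
row 2: denom=4−1·1/6=23/6; d'=(-12−1·3)/(23/6)=-90/23
row 3: denom=8−1·6/23=178/23; d'=(16−1·-90/23)/(178/23)=229/89
row 4: denom=12−3·69/178=1929/178; d'=(-22−3·229/89)/(1929/178)=-5290/1929
back: M4=-5290/1929
back: M3=229/89−69/178·-5290/1929=2338/643
back: M2=-90/23−6/23·2338/643=-3126/643
back: M1=3−1/6·-3126/643=2450/643
M: M0=0, M1=2450/643, M2=-3126/643, M3=2338/643, M4=-5290/1929, M5=0
seg 0: a=1, c=M0/2=0, d=(M1−M0)/(6·2)=1225/3858, b=Δ0−h0·(2M0+M1)/6=-6308/1929
seg 1: a=-3, c=M1/2=1225/643, d=(M2−M1)/(6·1)=-2788/1929, b=Δ1−h1·(2M1+M2)/6=1042/1929
seg 2: a=-2, c=M2/2=-1563/643, d=(M3−M2)/(6·1)=2732/1929, b=Δ2−h2·(2M2+M3)/6=28/1929
seg 3: a=-3, c=M3/2=1169/643, d=(M4−M3)/(6·3)=-6152/17361, b=Δ3−h3·(2M3+M4)/6=-1154/1929
seg 4: a=2, c=M4/2=-2645/1929, d=(M5−M4)/(6·3)=2645/17361, b=Δ4−h4·(2M4+M5)/6=1432/1929
t_q=1/2 → seg 0, τ=1/2; S=1+-6308/1929·τ+0·τ²+1225/3858·τ³=-6125/10288

  seg 0: a=1 b=-6308/1929 c=0 d=1225/3858
  seg 1: a=-3 b=1042/1929 c=1225/643 d=-2788/1929
  seg 2: a=-2 b=28/1929 c=-1563/643 d=2732/1929
  seg 3: a=-3 b=-1154/1929 c=1169/643 d=-6152/17361
  seg 4: a=2 b=1432/1929 c=-2645/1929 d=2645/17361
S(1/2) = -6125/10288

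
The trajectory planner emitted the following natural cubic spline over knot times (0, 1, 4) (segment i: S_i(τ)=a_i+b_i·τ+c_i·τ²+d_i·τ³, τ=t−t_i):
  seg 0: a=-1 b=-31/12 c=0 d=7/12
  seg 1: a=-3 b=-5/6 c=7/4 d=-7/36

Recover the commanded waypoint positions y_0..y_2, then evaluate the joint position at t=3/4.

y_0=-1 y_1=-3 y_2=5
S(3/4) = -689/256

y_0 = S_0(0) = a_0 = -1
y_1 = S_1(0) = a_1 = -3
y_2 = S_1(3) = 5
t_q=3/4 is in segment 0 (τ=3/4); S_0(τ)=-689/256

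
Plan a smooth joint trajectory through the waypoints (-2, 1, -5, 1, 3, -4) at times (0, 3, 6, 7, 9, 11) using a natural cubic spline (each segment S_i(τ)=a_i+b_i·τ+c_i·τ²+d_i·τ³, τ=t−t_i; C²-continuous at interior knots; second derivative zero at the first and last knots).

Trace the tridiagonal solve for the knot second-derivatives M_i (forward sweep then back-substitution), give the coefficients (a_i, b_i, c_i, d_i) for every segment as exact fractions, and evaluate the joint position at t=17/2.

Δ: Δ0=1, Δ1=-2, Δ2=6, Δ3=1, Δ4=-7/2
row 1: diag=12, rhs=-18; c'=1/4, d'=-3/2
row 2: denom=8−3·1/4=29/4; d'=(48−3·-3/2)/(29/4)=210/29
row 3: denom=6−1·4/29=170/29; d'=(-30−1·210/29)/(170/29)=-108/17
row 4: denom=8−2·29/85=622/85; d'=(-27−2·-108/17)/(622/85)=-1215/622
back: M4=-1215/622
back: M3=-108/17−29/85·-1215/622=-3537/622
back: M2=210/29−4/29·-3537/622=2496/311
back: M1=-3/2−1/4·2496/311=-2181/622
M: M0=0, M1=-2181/622, M2=2496/311, M3=-3537/622, M4=-1215/622, M5=0
seg 0: a=-2, c=M0/2=0, d=(M1−M0)/(6·3)=-727/3732, b=Δ0−h0·(2M0+M1)/6=3425/1244
seg 1: a=1, c=M1/2=-2181/1244, d=(M2−M1)/(6·3)=797/1244, b=Δ1−h1·(2M1+M2)/6=-1559/622
seg 2: a=-5, c=M2/2=1248/311, d=(M3−M2)/(6·1)=-2843/1244, b=Δ2−h2·(2M2+M3)/6=5315/1244
seg 3: a=1, c=M3/2=-3537/1244, d=(M4−M3)/(6·2)=387/1244, b=Δ3−h3·(2M3+M4)/6=3385/622
seg 4: a=3, c=M4/2=-1215/1244, d=(M5−M4)/(6·2)=405/2488, b=Δ4−h4·(2M4+M5)/6=-1367/622
t_q=17/2 → seg 3, τ=3/2; S=1+3385/622·τ+-3537/1244·τ²+387/1244·τ³=37975/9952

  seg 0: a=-2 b=3425/1244 c=0 d=-727/3732
  seg 1: a=1 b=-1559/622 c=-2181/1244 d=797/1244
  seg 2: a=-5 b=5315/1244 c=1248/311 d=-2843/1244
  seg 3: a=1 b=3385/622 c=-3537/1244 d=387/1244
  seg 4: a=3 b=-1367/622 c=-1215/1244 d=405/2488
S(17/2) = 37975/9952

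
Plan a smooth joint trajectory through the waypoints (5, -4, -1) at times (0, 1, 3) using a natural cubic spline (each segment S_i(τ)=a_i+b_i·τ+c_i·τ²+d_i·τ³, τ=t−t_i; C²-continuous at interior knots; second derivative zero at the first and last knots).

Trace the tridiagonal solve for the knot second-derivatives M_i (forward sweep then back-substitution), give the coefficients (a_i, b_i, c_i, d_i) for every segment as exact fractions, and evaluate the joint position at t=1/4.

  seg 0: a=5 b=-43/4 c=0 d=7/4
  seg 1: a=-4 b=-11/2 c=21/4 d=-7/8
S(1/4) = 599/256

Δ: Δ0=-9, Δ1=3/2
row 1: diag=6, rhs=63; c'=1/3, d'=21/2
back: M1=21/2
M: M0=0, M1=21/2, M2=0
seg 0: a=5, c=M0/2=0, d=(M1−M0)/(6·1)=7/4, b=Δ0−h0·(2M0+M1)/6=-43/4
seg 1: a=-4, c=M1/2=21/4, d=(M2−M1)/(6·2)=-7/8, b=Δ1−h1·(2M1+M2)/6=-11/2
t_q=1/4 → seg 0, τ=1/4; S=5+-43/4·τ+0·τ²+7/4·τ³=599/256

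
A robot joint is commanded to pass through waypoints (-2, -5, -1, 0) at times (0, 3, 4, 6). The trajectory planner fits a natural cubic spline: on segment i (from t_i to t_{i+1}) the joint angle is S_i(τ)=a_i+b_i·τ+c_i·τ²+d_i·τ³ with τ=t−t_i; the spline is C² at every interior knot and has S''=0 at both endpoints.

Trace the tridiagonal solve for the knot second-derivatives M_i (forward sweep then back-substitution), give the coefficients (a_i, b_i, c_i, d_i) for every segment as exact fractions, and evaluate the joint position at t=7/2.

Δ: Δ0=-1, Δ1=4, Δ2=1/2
row 1: diag=8, rhs=30; c'=1/8, d'=15/4
row 2: denom=6−1·1/8=47/8; d'=(-21−1·15/4)/(47/8)=-198/47
back: M2=-198/47
back: M1=15/4−1/8·-198/47=201/47
M: M0=0, M1=201/47, M2=-198/47, M3=0
seg 0: a=-2, c=M0/2=0, d=(M1−M0)/(6·3)=67/282, b=Δ0−h0·(2M0+M1)/6=-295/94
seg 1: a=-5, c=M1/2=201/94, d=(M2−M1)/(6·1)=-133/94, b=Δ1−h1·(2M1+M2)/6=154/47
seg 2: a=-1, c=M2/2=-99/47, d=(M3−M2)/(6·2)=33/94, b=Δ2−h2·(2M2+M3)/6=311/94
t_q=7/2 → seg 1, τ=1/2; S=-5+154/47·τ+201/94·τ²+-133/94·τ³=-2259/752

  seg 0: a=-2 b=-295/94 c=0 d=67/282
  seg 1: a=-5 b=154/47 c=201/94 d=-133/94
  seg 2: a=-1 b=311/94 c=-99/47 d=33/94
S(7/2) = -2259/752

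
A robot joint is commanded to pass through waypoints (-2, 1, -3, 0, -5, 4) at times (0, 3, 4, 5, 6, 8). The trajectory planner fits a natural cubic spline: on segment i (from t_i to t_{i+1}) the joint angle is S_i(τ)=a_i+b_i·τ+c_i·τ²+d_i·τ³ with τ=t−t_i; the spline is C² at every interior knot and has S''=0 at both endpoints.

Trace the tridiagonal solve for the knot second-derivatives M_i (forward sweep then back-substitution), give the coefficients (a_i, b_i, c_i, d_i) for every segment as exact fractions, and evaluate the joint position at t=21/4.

  seg 0: a=-2 b=5221/1330 c=0 d=-1297/3990
  seg 1: a=1 b=-3226/665 c=-3891/1330 d=5023/1330
  seg 2: a=-3 b=167/266 c=5589/665 d=-8023/1330
  seg 3: a=0 b=-439/665 c=-12891/1330 d=1017/190
  seg 4: a=-5 b=-5303/1330 c=4233/665 d=-1411/1330
S(21/4) = -58493/85120

Δ: Δ0=1, Δ1=-4, Δ2=3, Δ3=-5, Δ4=9/2
row 1: diag=8, rhs=-30; c'=1/8, d'=-15/4
row 2: denom=4−1·1/8=31/8; d'=(42−1·-15/4)/(31/8)=366/31
row 3: denom=4−1·8/31=116/31; d'=(-48−1·366/31)/(116/31)=-927/58
row 4: denom=6−1·31/116=665/116; d'=(57−1·-927/58)/(665/116)=8466/665
back: M4=8466/665
back: M3=-927/58−31/116·8466/665=-12891/665
back: M2=366/31−8/31·-12891/665=11178/665
back: M1=-15/4−1/8·11178/665=-3891/665
M: M0=0, M1=-3891/665, M2=11178/665, M3=-12891/665, M4=8466/665, M5=0
seg 0: a=-2, c=M0/2=0, d=(M1−M0)/(6·3)=-1297/3990, b=Δ0−h0·(2M0+M1)/6=5221/1330
seg 1: a=1, c=M1/2=-3891/1330, d=(M2−M1)/(6·1)=5023/1330, b=Δ1−h1·(2M1+M2)/6=-3226/665
seg 2: a=-3, c=M2/2=5589/665, d=(M3−M2)/(6·1)=-8023/1330, b=Δ2−h2·(2M2+M3)/6=167/266
seg 3: a=0, c=M3/2=-12891/1330, d=(M4−M3)/(6·1)=1017/190, b=Δ3−h3·(2M3+M4)/6=-439/665
seg 4: a=-5, c=M4/2=4233/665, d=(M5−M4)/(6·2)=-1411/1330, b=Δ4−h4·(2M4+M5)/6=-5303/1330
t_q=21/4 → seg 3, τ=1/4; S=0+-439/665·τ+-12891/1330·τ²+1017/190·τ³=-58493/85120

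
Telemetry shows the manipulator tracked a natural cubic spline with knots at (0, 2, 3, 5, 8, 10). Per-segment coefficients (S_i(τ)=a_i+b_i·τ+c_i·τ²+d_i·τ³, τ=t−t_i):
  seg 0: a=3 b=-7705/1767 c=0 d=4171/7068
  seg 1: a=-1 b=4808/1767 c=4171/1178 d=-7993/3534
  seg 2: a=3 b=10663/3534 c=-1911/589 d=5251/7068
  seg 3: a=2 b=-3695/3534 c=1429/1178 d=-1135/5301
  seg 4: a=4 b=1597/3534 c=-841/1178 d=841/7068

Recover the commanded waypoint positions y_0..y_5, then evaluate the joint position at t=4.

y_0 = S_0(0) = a_0 = 3
y_1 = S_1(0) = a_1 = -1
y_2 = S_2(0) = a_2 = 3
y_3 = S_3(0) = a_3 = 2
y_4 = S_4(0) = a_4 = 4
y_5 = S_4(2) = 3
t_q=4 is in segment 2 (τ=1); S_2(τ)=8283/2356

y_0=3 y_1=-1 y_2=3 y_3=2 y_4=4 y_5=3
S(4) = 8283/2356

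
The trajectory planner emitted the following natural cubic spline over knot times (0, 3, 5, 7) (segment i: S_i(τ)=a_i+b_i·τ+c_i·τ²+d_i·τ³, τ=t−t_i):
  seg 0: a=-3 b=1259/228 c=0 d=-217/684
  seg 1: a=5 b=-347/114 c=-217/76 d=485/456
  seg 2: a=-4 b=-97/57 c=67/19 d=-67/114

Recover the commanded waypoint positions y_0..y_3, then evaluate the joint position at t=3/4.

y_0=-3 y_1=5 y_2=-4 y_3=2
S(3/4) = 4901/4864

y_0 = S_0(0) = a_0 = -3
y_1 = S_1(0) = a_1 = 5
y_2 = S_2(0) = a_2 = -4
y_3 = S_2(2) = 2
t_q=3/4 is in segment 0 (τ=3/4); S_0(τ)=4901/4864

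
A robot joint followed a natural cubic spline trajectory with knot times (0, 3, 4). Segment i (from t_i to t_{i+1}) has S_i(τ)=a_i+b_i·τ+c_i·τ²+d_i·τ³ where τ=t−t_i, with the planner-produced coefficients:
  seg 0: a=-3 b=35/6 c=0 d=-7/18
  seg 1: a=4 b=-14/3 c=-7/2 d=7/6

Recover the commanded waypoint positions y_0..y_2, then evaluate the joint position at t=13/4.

y_0=-3 y_1=4 y_2=-3
S(13/4) = 337/128

y_0 = S_0(0) = a_0 = -3
y_1 = S_1(0) = a_1 = 4
y_2 = S_1(1) = -3
t_q=13/4 is in segment 1 (τ=1/4); S_1(τ)=337/128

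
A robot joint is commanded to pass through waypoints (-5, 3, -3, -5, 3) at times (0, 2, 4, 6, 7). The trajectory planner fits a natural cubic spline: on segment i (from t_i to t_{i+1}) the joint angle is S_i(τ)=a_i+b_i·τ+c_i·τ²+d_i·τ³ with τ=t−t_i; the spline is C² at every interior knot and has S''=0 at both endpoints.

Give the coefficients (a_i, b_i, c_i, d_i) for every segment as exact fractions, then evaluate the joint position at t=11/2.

Δ: Δ0=4, Δ1=-3, Δ2=-1, Δ3=8
row 1: diag=8, rhs=-42; c'=1/4, d'=-21/4
row 2: denom=8−2·1/4=15/2; d'=(12−2·-21/4)/(15/2)=3
row 3: denom=6−2·4/15=82/15; d'=(54−2·3)/(82/15)=360/41
back: M3=360/41
back: M2=3−4/15·360/41=27/41
back: M1=-21/4−1/4·27/41=-222/41
M: M0=0, M1=-222/41, M2=27/41, M3=360/41, M4=0
seg 0: a=-5, c=M0/2=0, d=(M1−M0)/(6·2)=-37/82, b=Δ0−h0·(2M0+M1)/6=238/41
seg 1: a=3, c=M1/2=-111/41, d=(M2−M1)/(6·2)=83/164, b=Δ1−h1·(2M1+M2)/6=16/41
seg 2: a=-3, c=M2/2=27/82, d=(M3−M2)/(6·2)=111/164, b=Δ2−h2·(2M2+M3)/6=-179/41
seg 3: a=-5, c=M3/2=180/41, d=(M4−M3)/(6·1)=-60/41, b=Δ3−h3·(2M3+M4)/6=208/41
t_q=11/2 → seg 2, τ=3/2; S=-3+-179/41·τ+27/82·τ²+111/164·τ³=-8559/1312

  seg 0: a=-5 b=238/41 c=0 d=-37/82
  seg 1: a=3 b=16/41 c=-111/41 d=83/164
  seg 2: a=-3 b=-179/41 c=27/82 d=111/164
  seg 3: a=-5 b=208/41 c=180/41 d=-60/41
S(11/2) = -8559/1312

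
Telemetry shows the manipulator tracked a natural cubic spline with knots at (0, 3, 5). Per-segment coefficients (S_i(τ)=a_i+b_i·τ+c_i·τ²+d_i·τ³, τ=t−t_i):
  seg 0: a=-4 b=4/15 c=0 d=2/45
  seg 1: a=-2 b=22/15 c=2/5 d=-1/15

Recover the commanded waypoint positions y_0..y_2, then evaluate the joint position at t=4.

y_0 = S_0(0) = a_0 = -4
y_1 = S_1(0) = a_1 = -2
y_2 = S_1(2) = 2
t_q=4 is in segment 1 (τ=1); S_1(τ)=-1/5

y_0=-4 y_1=-2 y_2=2
S(4) = -1/5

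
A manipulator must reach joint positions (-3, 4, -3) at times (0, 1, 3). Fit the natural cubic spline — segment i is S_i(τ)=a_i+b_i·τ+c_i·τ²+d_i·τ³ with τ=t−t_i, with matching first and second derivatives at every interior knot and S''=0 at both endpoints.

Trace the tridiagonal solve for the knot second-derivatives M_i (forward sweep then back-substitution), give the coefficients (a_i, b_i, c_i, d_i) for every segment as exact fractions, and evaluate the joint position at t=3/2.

  seg 0: a=-3 b=35/4 c=0 d=-7/4
  seg 1: a=4 b=7/2 c=-21/4 d=7/8
S(3/2) = 291/64

Δ: Δ0=7, Δ1=-7/2
row 1: diag=6, rhs=-63; c'=1/3, d'=-21/2
back: M1=-21/2
M: M0=0, M1=-21/2, M2=0
seg 0: a=-3, c=M0/2=0, d=(M1−M0)/(6·1)=-7/4, b=Δ0−h0·(2M0+M1)/6=35/4
seg 1: a=4, c=M1/2=-21/4, d=(M2−M1)/(6·2)=7/8, b=Δ1−h1·(2M1+M2)/6=7/2
t_q=3/2 → seg 1, τ=1/2; S=4+7/2·τ+-21/4·τ²+7/8·τ³=291/64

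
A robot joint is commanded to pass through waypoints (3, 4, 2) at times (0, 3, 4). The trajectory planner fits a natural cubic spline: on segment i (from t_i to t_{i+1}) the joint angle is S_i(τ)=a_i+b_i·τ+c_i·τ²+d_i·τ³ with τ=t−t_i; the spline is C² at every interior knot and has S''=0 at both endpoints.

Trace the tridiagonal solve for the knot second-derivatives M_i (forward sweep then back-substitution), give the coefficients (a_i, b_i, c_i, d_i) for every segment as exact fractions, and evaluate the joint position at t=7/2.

Δ: Δ0=1/3, Δ1=-2
row 1: diag=8, rhs=-14; c'=1/8, d'=-7/4
back: M1=-7/4
M: M0=0, M1=-7/4, M2=0
seg 0: a=3, c=M0/2=0, d=(M1−M0)/(6·3)=-7/72, b=Δ0−h0·(2M0+M1)/6=29/24
seg 1: a=4, c=M1/2=-7/8, d=(M2−M1)/(6·1)=7/24, b=Δ1−h1·(2M1+M2)/6=-17/12
t_q=7/2 → seg 1, τ=1/2; S=4+-17/12·τ+-7/8·τ²+7/24·τ³=199/64

  seg 0: a=3 b=29/24 c=0 d=-7/72
  seg 1: a=4 b=-17/12 c=-7/8 d=7/24
S(7/2) = 199/64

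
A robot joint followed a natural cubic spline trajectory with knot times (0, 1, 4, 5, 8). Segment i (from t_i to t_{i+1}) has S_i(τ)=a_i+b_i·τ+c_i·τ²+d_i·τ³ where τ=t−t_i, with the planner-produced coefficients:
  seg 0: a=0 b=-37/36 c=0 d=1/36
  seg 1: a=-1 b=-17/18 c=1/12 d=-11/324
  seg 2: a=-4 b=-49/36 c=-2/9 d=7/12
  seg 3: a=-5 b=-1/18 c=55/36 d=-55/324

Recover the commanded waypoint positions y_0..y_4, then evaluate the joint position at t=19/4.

y_0=0 y_1=-1 y_2=-4 y_3=-5 y_4=4
S(19/4) = -3763/768

y_0 = S_0(0) = a_0 = 0
y_1 = S_1(0) = a_1 = -1
y_2 = S_2(0) = a_2 = -4
y_3 = S_3(0) = a_3 = -5
y_4 = S_3(3) = 4
t_q=19/4 is in segment 2 (τ=3/4); S_2(τ)=-3763/768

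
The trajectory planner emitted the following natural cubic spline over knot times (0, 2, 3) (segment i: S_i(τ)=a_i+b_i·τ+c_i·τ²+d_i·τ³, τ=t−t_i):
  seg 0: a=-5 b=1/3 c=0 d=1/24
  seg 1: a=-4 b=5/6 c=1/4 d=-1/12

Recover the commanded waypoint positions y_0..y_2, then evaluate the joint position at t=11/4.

y_0 = S_0(0) = a_0 = -5
y_1 = S_1(0) = a_1 = -4
y_2 = S_1(1) = -3
t_q=11/4 is in segment 1 (τ=3/4); S_1(τ)=-837/256

y_0=-5 y_1=-4 y_2=-3
S(11/4) = -837/256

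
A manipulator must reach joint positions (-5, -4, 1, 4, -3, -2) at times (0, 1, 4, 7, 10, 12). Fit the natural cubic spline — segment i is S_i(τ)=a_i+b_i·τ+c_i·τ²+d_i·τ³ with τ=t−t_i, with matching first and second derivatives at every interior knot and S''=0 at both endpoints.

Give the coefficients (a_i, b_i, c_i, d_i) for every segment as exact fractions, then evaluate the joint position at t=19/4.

  seg 0: a=-5 b=5509/5958 c=0 d=449/5958
  seg 1: a=-4 b=3428/2979 c=449/1986 d=-967/53622
  seg 2: a=1 b=12037/5958 c=190/2979 d=-7219/53622
  seg 3: a=4 b=-3670/2979 c=-6839/5958 d=13955/53622
  seg 4: a=-3 b=-6509/5958 c=1186/993 d=-593/2979
S(19/4) = 105679/42368

Δ: Δ0=1, Δ1=5/3, Δ2=1, Δ3=-7/3, Δ4=1/2
row 1: diag=8, rhs=4; c'=3/8, d'=1/2
row 2: denom=12−3·3/8=87/8; d'=(-4−3·1/2)/(87/8)=-44/87
row 3: denom=12−3·8/29=324/29; d'=(-20−3·-44/87)/(324/29)=-134/81
row 4: denom=10−3·29/108=331/36; d'=(17−3·-134/81)/(331/36)=2372/993
back: M4=2372/993
back: M3=-134/81−29/108·2372/993=-6839/2979
back: M2=-44/87−8/29·-6839/2979=380/2979
back: M1=1/2−3/8·380/2979=449/993
M: M0=0, M1=449/993, M2=380/2979, M3=-6839/2979, M4=2372/993, M5=0
seg 0: a=-5, c=M0/2=0, d=(M1−M0)/(6·1)=449/5958, b=Δ0−h0·(2M0+M1)/6=5509/5958
seg 1: a=-4, c=M1/2=449/1986, d=(M2−M1)/(6·3)=-967/53622, b=Δ1−h1·(2M1+M2)/6=3428/2979
seg 2: a=1, c=M2/2=190/2979, d=(M3−M2)/(6·3)=-7219/53622, b=Δ2−h2·(2M2+M3)/6=12037/5958
seg 3: a=4, c=M3/2=-6839/5958, d=(M4−M3)/(6·3)=13955/53622, b=Δ3−h3·(2M3+M4)/6=-3670/2979
seg 4: a=-3, c=M4/2=1186/993, d=(M5−M4)/(6·2)=-593/2979, b=Δ4−h4·(2M4+M5)/6=-6509/5958
t_q=19/4 → seg 2, τ=3/4; S=1+12037/5958·τ+190/2979·τ²+-7219/53622·τ³=105679/42368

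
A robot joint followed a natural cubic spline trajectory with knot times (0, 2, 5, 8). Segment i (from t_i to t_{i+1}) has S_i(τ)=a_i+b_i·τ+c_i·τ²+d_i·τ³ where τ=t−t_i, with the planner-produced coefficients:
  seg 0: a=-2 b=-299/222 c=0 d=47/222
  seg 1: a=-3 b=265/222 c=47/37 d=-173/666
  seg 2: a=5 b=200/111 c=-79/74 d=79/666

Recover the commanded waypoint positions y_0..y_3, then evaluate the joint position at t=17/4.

y_0=-2 y_1=-3 y_2=5 y_3=4
S(17/4) = 14955/4736

y_0 = S_0(0) = a_0 = -2
y_1 = S_1(0) = a_1 = -3
y_2 = S_2(0) = a_2 = 5
y_3 = S_2(3) = 4
t_q=17/4 is in segment 1 (τ=9/4); S_1(τ)=14955/4736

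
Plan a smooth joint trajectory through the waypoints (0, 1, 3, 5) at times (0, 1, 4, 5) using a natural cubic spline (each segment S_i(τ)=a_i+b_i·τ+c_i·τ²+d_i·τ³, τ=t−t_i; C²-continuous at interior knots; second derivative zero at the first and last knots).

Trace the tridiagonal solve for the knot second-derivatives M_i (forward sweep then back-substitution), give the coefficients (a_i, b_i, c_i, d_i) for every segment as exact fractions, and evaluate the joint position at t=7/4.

Δ: Δ0=1, Δ1=2/3, Δ2=2
row 1: diag=8, rhs=-2; c'=3/8, d'=-1/4
row 2: denom=8−3·3/8=55/8; d'=(8−3·-1/4)/(55/8)=14/11
back: M2=14/11
back: M1=-1/4−3/8·14/11=-8/11
M: M0=0, M1=-8/11, M2=14/11, M3=0
seg 0: a=0, c=M0/2=0, d=(M1−M0)/(6·1)=-4/33, b=Δ0−h0·(2M0+M1)/6=37/33
seg 1: a=1, c=M1/2=-4/11, d=(M2−M1)/(6·3)=1/9, b=Δ1−h1·(2M1+M2)/6=25/33
seg 2: a=3, c=M2/2=7/11, d=(M3−M2)/(6·1)=-7/33, b=Δ2−h2·(2M2+M3)/6=52/33
t_q=7/4 → seg 1, τ=3/4; S=1+25/33·τ+-4/11·τ²+1/9·τ³=993/704

  seg 0: a=0 b=37/33 c=0 d=-4/33
  seg 1: a=1 b=25/33 c=-4/11 d=1/9
  seg 2: a=3 b=52/33 c=7/11 d=-7/33
S(7/4) = 993/704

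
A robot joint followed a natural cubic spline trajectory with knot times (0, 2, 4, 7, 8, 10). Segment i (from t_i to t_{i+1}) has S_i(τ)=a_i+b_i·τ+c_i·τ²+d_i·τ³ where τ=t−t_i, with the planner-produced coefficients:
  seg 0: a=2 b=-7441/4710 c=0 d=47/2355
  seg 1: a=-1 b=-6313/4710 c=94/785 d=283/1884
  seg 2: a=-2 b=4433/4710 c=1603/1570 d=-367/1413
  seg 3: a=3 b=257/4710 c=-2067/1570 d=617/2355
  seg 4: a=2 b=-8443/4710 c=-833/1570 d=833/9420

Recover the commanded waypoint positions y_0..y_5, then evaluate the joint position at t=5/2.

y_0=2 y_1=-1 y_2=-2 y_3=3 y_4=2 y_5=-3
S(5/2) = -40731/25120

y_0 = S_0(0) = a_0 = 2
y_1 = S_1(0) = a_1 = -1
y_2 = S_2(0) = a_2 = -2
y_3 = S_3(0) = a_3 = 3
y_4 = S_4(0) = a_4 = 2
y_5 = S_4(2) = -3
t_q=5/2 is in segment 1 (τ=1/2); S_1(τ)=-40731/25120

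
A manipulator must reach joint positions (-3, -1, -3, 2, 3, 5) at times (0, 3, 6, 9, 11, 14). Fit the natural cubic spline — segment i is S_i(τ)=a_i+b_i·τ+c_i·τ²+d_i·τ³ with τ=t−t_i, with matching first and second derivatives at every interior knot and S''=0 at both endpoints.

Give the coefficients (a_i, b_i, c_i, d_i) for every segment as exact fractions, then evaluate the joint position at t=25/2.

Δ: Δ0=2/3, Δ1=-2/3, Δ2=5/3, Δ3=1/2, Δ4=2/3
row 1: diag=12, rhs=-8; c'=1/4, d'=-2/3
row 2: denom=12−3·1/4=45/4; d'=(14−3·-2/3)/(45/4)=64/45
row 3: denom=10−3·4/15=46/5; d'=(-7−3·64/45)/(46/5)=-169/138
row 4: denom=10−2·5/23=220/23; d'=(1−2·-169/138)/(220/23)=119/330
back: M4=119/330
back: M3=-169/138−5/23·119/330=-43/33
back: M2=64/45−4/15·-43/33=292/165
back: M1=-2/3−1/4·292/165=-61/55
M: M0=0, M1=-61/55, M2=292/165, M3=-43/33, M4=119/330, M5=0
seg 0: a=-3, c=M0/2=0, d=(M1−M0)/(6·3)=-61/990, b=Δ0−h0·(2M0+M1)/6=403/330
seg 1: a=-1, c=M1/2=-61/110, d=(M2−M1)/(6·3)=95/594, b=Δ1−h1·(2M1+M2)/6=-73/165
seg 2: a=-3, c=M2/2=146/165, d=(M3−M2)/(6·3)=-169/990, b=Δ2−h2·(2M2+M3)/6=181/330
seg 3: a=2, c=M3/2=-43/66, d=(M4−M3)/(6·2)=61/440, b=Δ3−h3·(2M3+M4)/6=206/165
seg 4: a=3, c=M4/2=119/660, d=(M5−M4)/(6·3)=-119/5940, b=Δ4−h4·(2M4+M5)/6=101/330
t_q=25/2 → seg 4, τ=3/2; S=3+101/330·τ+119/660·τ²+-119/5940·τ³=6683/1760

  seg 0: a=-3 b=403/330 c=0 d=-61/990
  seg 1: a=-1 b=-73/165 c=-61/110 d=95/594
  seg 2: a=-3 b=181/330 c=146/165 d=-169/990
  seg 3: a=2 b=206/165 c=-43/66 d=61/440
  seg 4: a=3 b=101/330 c=119/660 d=-119/5940
S(25/2) = 6683/1760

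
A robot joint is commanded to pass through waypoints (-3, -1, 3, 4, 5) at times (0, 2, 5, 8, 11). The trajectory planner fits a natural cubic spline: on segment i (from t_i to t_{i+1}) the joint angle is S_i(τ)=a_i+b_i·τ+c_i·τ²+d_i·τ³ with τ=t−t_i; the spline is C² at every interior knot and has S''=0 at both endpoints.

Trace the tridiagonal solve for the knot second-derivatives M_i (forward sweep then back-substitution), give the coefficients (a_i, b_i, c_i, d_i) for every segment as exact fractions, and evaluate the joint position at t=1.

Δ: Δ0=1, Δ1=4/3, Δ2=1/3, Δ3=1/3
row 1: diag=10, rhs=2; c'=3/10, d'=1/5
row 2: denom=12−3·3/10=111/10; d'=(-6−3·1/5)/(111/10)=-22/37
row 3: denom=12−3·10/37=414/37; d'=(0−3·-22/37)/(414/37)=11/69
back: M3=11/69
back: M2=-22/37−10/37·11/69=-44/69
back: M1=1/5−3/10·-44/69=9/23
M: M0=0, M1=9/23, M2=-44/69, M3=11/69, M4=0
seg 0: a=-3, c=M0/2=0, d=(M1−M0)/(6·2)=3/92, b=Δ0−h0·(2M0+M1)/6=20/23
seg 1: a=-1, c=M1/2=9/46, d=(M2−M1)/(6·3)=-71/1242, b=Δ1−h1·(2M1+M2)/6=29/23
seg 2: a=3, c=M2/2=-22/69, d=(M3−M2)/(6·3)=55/1242, b=Δ2−h2·(2M2+M3)/6=41/46
seg 3: a=4, c=M3/2=11/138, d=(M4−M3)/(6·3)=-11/1242, b=Δ3−h3·(2M3+M4)/6=4/23
t_q=1 → seg 0, τ=1; S=-3+20/23·τ+0·τ²+3/92·τ³=-193/92

  seg 0: a=-3 b=20/23 c=0 d=3/92
  seg 1: a=-1 b=29/23 c=9/46 d=-71/1242
  seg 2: a=3 b=41/46 c=-22/69 d=55/1242
  seg 3: a=4 b=4/23 c=11/138 d=-11/1242
S(1) = -193/92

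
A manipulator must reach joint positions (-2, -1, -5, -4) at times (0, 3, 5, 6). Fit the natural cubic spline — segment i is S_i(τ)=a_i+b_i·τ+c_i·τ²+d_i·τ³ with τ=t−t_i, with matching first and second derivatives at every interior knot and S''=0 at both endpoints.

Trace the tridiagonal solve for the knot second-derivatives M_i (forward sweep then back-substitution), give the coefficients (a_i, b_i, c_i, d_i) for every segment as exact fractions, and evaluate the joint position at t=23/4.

  seg 0: a=-2 b=59/42 c=0 d=-5/42
  seg 1: a=-1 b=-38/21 c=-15/14 d=41/84
  seg 2: a=-5 b=-5/21 c=13/7 d=-13/21
S(23/4) = -1969/448

Δ: Δ0=1/3, Δ1=-2, Δ2=1
row 1: diag=10, rhs=-14; c'=1/5, d'=-7/5
row 2: denom=6−2·1/5=28/5; d'=(18−2·-7/5)/(28/5)=26/7
back: M2=26/7
back: M1=-7/5−1/5·26/7=-15/7
M: M0=0, M1=-15/7, M2=26/7, M3=0
seg 0: a=-2, c=M0/2=0, d=(M1−M0)/(6·3)=-5/42, b=Δ0−h0·(2M0+M1)/6=59/42
seg 1: a=-1, c=M1/2=-15/14, d=(M2−M1)/(6·2)=41/84, b=Δ1−h1·(2M1+M2)/6=-38/21
seg 2: a=-5, c=M2/2=13/7, d=(M3−M2)/(6·1)=-13/21, b=Δ2−h2·(2M2+M3)/6=-5/21
t_q=23/4 → seg 2, τ=3/4; S=-5+-5/21·τ+13/7·τ²+-13/21·τ³=-1969/448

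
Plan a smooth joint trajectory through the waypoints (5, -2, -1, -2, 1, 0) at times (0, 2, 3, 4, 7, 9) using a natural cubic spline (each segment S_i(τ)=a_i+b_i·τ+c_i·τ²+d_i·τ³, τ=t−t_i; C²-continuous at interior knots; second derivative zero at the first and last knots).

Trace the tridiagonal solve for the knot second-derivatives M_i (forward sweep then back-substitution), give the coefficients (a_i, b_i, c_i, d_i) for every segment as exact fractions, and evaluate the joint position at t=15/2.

  seg 0: a=5 b=-16609/3146 c=0 d=2799/6292
  seg 1: a=-2 b=185/3146 c=8397/3146 d=-2718/1573
  seg 2: a=-1 b=61/286 c=-7911/3146 d=2047/1573
  seg 3: a=-2 b=-2869/3146 c=4371/3146 d=-91/363
  seg 4: a=1 b=2063/3146 c=-2727/3146 d=909/6292
S(15/2) = 56841/50336

Δ: Δ0=-7/2, Δ1=1, Δ2=-1, Δ3=1, Δ4=-1/2
row 1: diag=6, rhs=27; c'=1/6, d'=9/2
row 2: denom=4−1·1/6=23/6; d'=(-12−1·9/2)/(23/6)=-99/23
row 3: denom=8−1·6/23=178/23; d'=(12−1·-99/23)/(178/23)=375/178
row 4: denom=10−3·69/178=1573/178; d'=(-9−3·375/178)/(1573/178)=-2727/1573
back: M4=-2727/1573
back: M3=375/178−69/178·-2727/1573=4371/1573
back: M2=-99/23−6/23·4371/1573=-7911/1573
back: M1=9/2−1/6·-7911/1573=8397/1573
M: M0=0, M1=8397/1573, M2=-7911/1573, M3=4371/1573, M4=-2727/1573, M5=0
seg 0: a=5, c=M0/2=0, d=(M1−M0)/(6·2)=2799/6292, b=Δ0−h0·(2M0+M1)/6=-16609/3146
seg 1: a=-2, c=M1/2=8397/3146, d=(M2−M1)/(6·1)=-2718/1573, b=Δ1−h1·(2M1+M2)/6=185/3146
seg 2: a=-1, c=M2/2=-7911/3146, d=(M3−M2)/(6·1)=2047/1573, b=Δ2−h2·(2M2+M3)/6=61/286
seg 3: a=-2, c=M3/2=4371/3146, d=(M4−M3)/(6·3)=-91/363, b=Δ3−h3·(2M3+M4)/6=-2869/3146
seg 4: a=1, c=M4/2=-2727/3146, d=(M5−M4)/(6·2)=909/6292, b=Δ4−h4·(2M4+M5)/6=2063/3146
t_q=15/2 → seg 4, τ=1/2; S=1+2063/3146·τ+-2727/3146·τ²+909/6292·τ³=56841/50336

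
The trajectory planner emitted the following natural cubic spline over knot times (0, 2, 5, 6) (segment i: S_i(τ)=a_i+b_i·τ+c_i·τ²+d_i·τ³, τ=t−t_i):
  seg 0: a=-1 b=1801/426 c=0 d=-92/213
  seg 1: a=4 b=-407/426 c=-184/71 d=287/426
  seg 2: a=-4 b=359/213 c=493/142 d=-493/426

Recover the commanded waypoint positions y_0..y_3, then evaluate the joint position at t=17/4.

y_0 = S_0(0) = a_0 = -1
y_1 = S_1(0) = a_1 = 4
y_2 = S_2(0) = a_2 = -4
y_3 = S_2(1) = 0
t_q=17/4 is in segment 1 (τ=9/4); S_1(τ)=-32675/9088

y_0=-1 y_1=4 y_2=-4 y_3=0
S(17/4) = -32675/9088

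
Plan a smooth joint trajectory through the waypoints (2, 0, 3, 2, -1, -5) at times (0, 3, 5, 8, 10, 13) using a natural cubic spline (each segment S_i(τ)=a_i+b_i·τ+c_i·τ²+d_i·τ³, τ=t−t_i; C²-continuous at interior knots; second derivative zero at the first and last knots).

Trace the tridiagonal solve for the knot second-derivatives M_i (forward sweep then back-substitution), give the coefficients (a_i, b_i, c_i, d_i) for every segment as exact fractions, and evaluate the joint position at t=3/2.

  seg 0: a=2 b=-4013/2772 c=0 d=2165/24948
  seg 1: a=0 b=1241/1386 c=2165/2772 d=-1327/5544
  seg 2: a=3 b=265/231 c=-454/693 d=16/297
  seg 3: a=2 b=-307/231 c=-118/693 d=235/5544
  seg 4: a=-1 b=-2081/1386 c=233/2772 d=-233/24948
S(3/2) = 299/2464

Δ: Δ0=-2/3, Δ1=3/2, Δ2=-1/3, Δ3=-3/2, Δ4=-4/3
row 1: diag=10, rhs=13; c'=1/5, d'=13/10
row 2: denom=10−2·1/5=48/5; d'=(-11−2·13/10)/(48/5)=-17/12
row 3: denom=10−3·5/16=145/16; d'=(-7−3·-17/12)/(145/16)=-44/145
row 4: denom=10−2·32/145=1386/145; d'=(1−2·-44/145)/(1386/145)=233/1386
back: M4=233/1386
back: M3=-44/145−32/145·233/1386=-236/693
back: M2=-17/12−5/16·-236/693=-908/693
back: M1=13/10−1/5·-908/693=2165/1386
M: M0=0, M1=2165/1386, M2=-908/693, M3=-236/693, M4=233/1386, M5=0
seg 0: a=2, c=M0/2=0, d=(M1−M0)/(6·3)=2165/24948, b=Δ0−h0·(2M0+M1)/6=-4013/2772
seg 1: a=0, c=M1/2=2165/2772, d=(M2−M1)/(6·2)=-1327/5544, b=Δ1−h1·(2M1+M2)/6=1241/1386
seg 2: a=3, c=M2/2=-454/693, d=(M3−M2)/(6·3)=16/297, b=Δ2−h2·(2M2+M3)/6=265/231
seg 3: a=2, c=M3/2=-118/693, d=(M4−M3)/(6·2)=235/5544, b=Δ3−h3·(2M3+M4)/6=-307/231
seg 4: a=-1, c=M4/2=233/2772, d=(M5−M4)/(6·3)=-233/24948, b=Δ4−h4·(2M4+M5)/6=-2081/1386
t_q=3/2 → seg 0, τ=3/2; S=2+-4013/2772·τ+0·τ²+2165/24948·τ³=299/2464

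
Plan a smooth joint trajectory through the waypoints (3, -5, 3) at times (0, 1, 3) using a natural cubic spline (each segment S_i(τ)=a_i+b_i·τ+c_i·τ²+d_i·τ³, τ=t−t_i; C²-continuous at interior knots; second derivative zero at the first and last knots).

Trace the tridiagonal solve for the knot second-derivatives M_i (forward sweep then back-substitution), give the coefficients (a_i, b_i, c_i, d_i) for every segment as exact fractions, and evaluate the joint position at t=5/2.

  seg 0: a=3 b=-10 c=0 d=2
  seg 1: a=-5 b=-4 c=6 d=-1
S(5/2) = -7/8

Δ: Δ0=-8, Δ1=4
row 1: diag=6, rhs=72; c'=1/3, d'=12
back: M1=12
M: M0=0, M1=12, M2=0
seg 0: a=3, c=M0/2=0, d=(M1−M0)/(6·1)=2, b=Δ0−h0·(2M0+M1)/6=-10
seg 1: a=-5, c=M1/2=6, d=(M2−M1)/(6·2)=-1, b=Δ1−h1·(2M1+M2)/6=-4
t_q=5/2 → seg 1, τ=3/2; S=-5+-4·τ+6·τ²+-1·τ³=-7/8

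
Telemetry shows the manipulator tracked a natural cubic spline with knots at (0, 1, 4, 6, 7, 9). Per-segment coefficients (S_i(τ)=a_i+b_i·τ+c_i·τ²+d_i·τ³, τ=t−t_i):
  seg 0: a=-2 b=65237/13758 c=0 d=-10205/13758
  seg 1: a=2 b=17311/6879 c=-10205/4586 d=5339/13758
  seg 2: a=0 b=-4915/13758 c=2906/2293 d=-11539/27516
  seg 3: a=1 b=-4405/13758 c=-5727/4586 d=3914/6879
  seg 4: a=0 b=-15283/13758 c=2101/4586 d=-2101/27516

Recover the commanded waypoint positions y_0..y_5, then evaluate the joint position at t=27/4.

y_0=-2 y_1=2 y_2=0 y_3=1 y_4=0 y_5=-1
S(27/4) = 10913/36688

y_0 = S_0(0) = a_0 = -2
y_1 = S_1(0) = a_1 = 2
y_2 = S_2(0) = a_2 = 0
y_3 = S_3(0) = a_3 = 1
y_4 = S_4(0) = a_4 = 0
y_5 = S_4(2) = -1
t_q=27/4 is in segment 3 (τ=3/4); S_3(τ)=10913/36688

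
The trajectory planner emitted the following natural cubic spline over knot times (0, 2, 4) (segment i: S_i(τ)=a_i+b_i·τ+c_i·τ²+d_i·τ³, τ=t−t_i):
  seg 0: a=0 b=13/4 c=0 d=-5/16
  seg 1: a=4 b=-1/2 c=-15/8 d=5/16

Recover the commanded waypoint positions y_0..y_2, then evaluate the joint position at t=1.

y_0=0 y_1=4 y_2=-2
S(1) = 47/16

y_0 = S_0(0) = a_0 = 0
y_1 = S_1(0) = a_1 = 4
y_2 = S_1(2) = -2
t_q=1 is in segment 0 (τ=1); S_0(τ)=47/16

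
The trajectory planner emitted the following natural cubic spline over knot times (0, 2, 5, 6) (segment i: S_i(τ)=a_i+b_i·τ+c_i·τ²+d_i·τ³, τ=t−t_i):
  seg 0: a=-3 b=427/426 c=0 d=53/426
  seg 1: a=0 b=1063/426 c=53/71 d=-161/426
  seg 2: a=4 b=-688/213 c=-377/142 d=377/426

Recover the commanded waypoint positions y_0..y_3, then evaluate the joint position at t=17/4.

y_0 = S_0(0) = a_0 = -3
y_1 = S_1(0) = a_1 = 0
y_2 = S_2(0) = a_2 = 4
y_3 = S_2(1) = -1
t_q=17/4 is in segment 1 (τ=9/4); S_1(τ)=46245/9088

y_0=-3 y_1=0 y_2=4 y_3=-1
S(17/4) = 46245/9088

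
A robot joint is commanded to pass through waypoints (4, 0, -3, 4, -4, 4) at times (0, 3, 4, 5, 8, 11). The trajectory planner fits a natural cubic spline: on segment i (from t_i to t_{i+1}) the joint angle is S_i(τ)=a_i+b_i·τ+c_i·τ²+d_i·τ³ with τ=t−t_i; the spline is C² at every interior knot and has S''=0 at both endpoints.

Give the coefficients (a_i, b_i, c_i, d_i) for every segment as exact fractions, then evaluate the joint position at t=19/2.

Δ: Δ0=-4/3, Δ1=-3, Δ2=7, Δ3=-8/3, Δ4=8/3
row 1: diag=8, rhs=-10; c'=1/8, d'=-5/4
row 2: denom=4−1·1/8=31/8; d'=(60−1·-5/4)/(31/8)=490/31
row 3: denom=8−1·8/31=240/31; d'=(-58−1·490/31)/(240/31)=-143/15
row 4: denom=12−3·31/80=867/80; d'=(32−3·-143/15)/(867/80)=1616/289
back: M4=1616/289
back: M3=-143/15−31/80·1616/289=-10144/867
back: M2=490/31−8/31·-10144/867=16322/867
back: M1=-5/4−1/8·16322/867=-3124/867
M: M0=0, M1=-3124/867, M2=16322/867, M3=-10144/867, M4=1616/289, M5=0
seg 0: a=4, c=M0/2=0, d=(M1−M0)/(6·3)=-1562/7803, b=Δ0−h0·(2M0+M1)/6=406/867
seg 1: a=0, c=M1/2=-1562/867, d=(M2−M1)/(6·1)=3241/867, b=Δ1−h1·(2M1+M2)/6=-4280/867
seg 2: a=-3, c=M2/2=8161/867, d=(M3−M2)/(6·1)=-4411/867, b=Δ2−h2·(2M2+M3)/6=773/289
seg 3: a=4, c=M3/2=-5072/867, d=(M4−M3)/(6·3)=7496/7803, b=Δ3−h3·(2M3+M4)/6=5408/867
seg 4: a=-4, c=M4/2=808/289, d=(M5−M4)/(6·3)=-808/2601, b=Δ4−h4·(2M4+M5)/6=-2536/867
t_q=19/2 → seg 4, τ=3/2; S=-4+-2536/867·τ+808/289·τ²+-808/2601·τ³=-909/289

  seg 0: a=4 b=406/867 c=0 d=-1562/7803
  seg 1: a=0 b=-4280/867 c=-1562/867 d=3241/867
  seg 2: a=-3 b=773/289 c=8161/867 d=-4411/867
  seg 3: a=4 b=5408/867 c=-5072/867 d=7496/7803
  seg 4: a=-4 b=-2536/867 c=808/289 d=-808/2601
S(19/2) = -909/289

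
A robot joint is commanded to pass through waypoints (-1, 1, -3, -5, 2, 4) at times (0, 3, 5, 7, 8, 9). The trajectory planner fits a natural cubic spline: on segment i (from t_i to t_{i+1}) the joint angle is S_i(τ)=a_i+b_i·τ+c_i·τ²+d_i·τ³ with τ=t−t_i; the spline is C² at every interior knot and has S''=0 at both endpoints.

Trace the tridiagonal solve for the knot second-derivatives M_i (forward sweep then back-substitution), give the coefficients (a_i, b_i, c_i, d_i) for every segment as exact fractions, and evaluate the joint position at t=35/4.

  seg 0: a=-1 b=3145/2382 c=0 d=-173/2382
  seg 1: a=1 b=-763/1191 c=-519/794 d=-31/2382
  seg 2: a=-3 b=-4063/1191 c=-581/794 d=4615/4764
  seg 3: a=-5 b=6296/1191 c=2017/397 d=-4010/1191
  seg 4: a=2 b=6368/1191 c=-1993/397 d=1993/1191
S(35/4) = 98893/25408

Δ: Δ0=2/3, Δ1=-2, Δ2=-1, Δ3=7, Δ4=2
row 1: diag=10, rhs=-16; c'=1/5, d'=-8/5
row 2: denom=8−2·1/5=38/5; d'=(6−2·-8/5)/(38/5)=23/19
row 3: denom=6−2·5/19=104/19; d'=(48−2·23/19)/(104/19)=433/52
row 4: denom=4−1·19/104=397/104; d'=(-30−1·433/52)/(397/104)=-3986/397
back: M4=-3986/397
back: M3=433/52−19/104·-3986/397=4034/397
back: M2=23/19−5/19·4034/397=-581/397
back: M1=-8/5−1/5·-581/397=-519/397
M: M0=0, M1=-519/397, M2=-581/397, M3=4034/397, M4=-3986/397, M5=0
seg 0: a=-1, c=M0/2=0, d=(M1−M0)/(6·3)=-173/2382, b=Δ0−h0·(2M0+M1)/6=3145/2382
seg 1: a=1, c=M1/2=-519/794, d=(M2−M1)/(6·2)=-31/2382, b=Δ1−h1·(2M1+M2)/6=-763/1191
seg 2: a=-3, c=M2/2=-581/794, d=(M3−M2)/(6·2)=4615/4764, b=Δ2−h2·(2M2+M3)/6=-4063/1191
seg 3: a=-5, c=M3/2=2017/397, d=(M4−M3)/(6·1)=-4010/1191, b=Δ3−h3·(2M3+M4)/6=6296/1191
seg 4: a=2, c=M4/2=-1993/397, d=(M5−M4)/(6·1)=1993/1191, b=Δ4−h4·(2M4+M5)/6=6368/1191
t_q=35/4 → seg 4, τ=3/4; S=2+6368/1191·τ+-1993/397·τ²+1993/1191·τ³=98893/25408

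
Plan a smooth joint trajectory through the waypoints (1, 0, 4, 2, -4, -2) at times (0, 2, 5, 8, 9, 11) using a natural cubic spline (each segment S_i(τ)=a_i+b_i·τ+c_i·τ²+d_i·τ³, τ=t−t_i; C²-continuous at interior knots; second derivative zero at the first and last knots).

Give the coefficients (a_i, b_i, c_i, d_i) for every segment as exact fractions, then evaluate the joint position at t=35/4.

  seg 0: a=1 b=-8141/9354 c=0 d=433/4677
  seg 1: a=0 b=2251/9354 c=866/1559 d=-1789/28062
  seg 2: a=4 b=8663/4677 c=-57/3118 d=-2561/9354
  seg 3: a=2 b=-52847/9354 c=-3870/1559 d=19943/9354
  seg 4: a=-4 b=-19729/4677 c=12203/3118 d=-12203/18708
S(35/4) = -545601/199552

Δ: Δ0=-1/2, Δ1=4/3, Δ2=-2/3, Δ3=-6, Δ4=1
row 1: diag=10, rhs=11; c'=3/10, d'=11/10
row 2: denom=12−3·3/10=111/10; d'=(-12−3·11/10)/(111/10)=-51/37
row 3: denom=8−3·10/37=266/37; d'=(-32−3·-51/37)/(266/37)=-1031/266
row 4: denom=6−1·37/266=1559/266; d'=(42−1·-1031/266)/(1559/266)=12203/1559
back: M4=12203/1559
back: M3=-1031/266−37/266·12203/1559=-7740/1559
back: M2=-51/37−10/37·-7740/1559=-57/1559
back: M1=11/10−3/10·-57/1559=1732/1559
M: M0=0, M1=1732/1559, M2=-57/1559, M3=-7740/1559, M4=12203/1559, M5=0
seg 0: a=1, c=M0/2=0, d=(M1−M0)/(6·2)=433/4677, b=Δ0−h0·(2M0+M1)/6=-8141/9354
seg 1: a=0, c=M1/2=866/1559, d=(M2−M1)/(6·3)=-1789/28062, b=Δ1−h1·(2M1+M2)/6=2251/9354
seg 2: a=4, c=M2/2=-57/3118, d=(M3−M2)/(6·3)=-2561/9354, b=Δ2−h2·(2M2+M3)/6=8663/4677
seg 3: a=2, c=M3/2=-3870/1559, d=(M4−M3)/(6·1)=19943/9354, b=Δ3−h3·(2M3+M4)/6=-52847/9354
seg 4: a=-4, c=M4/2=12203/3118, d=(M5−M4)/(6·2)=-12203/18708, b=Δ4−h4·(2M4+M5)/6=-19729/4677
t_q=35/4 → seg 3, τ=3/4; S=2+-52847/9354·τ+-3870/1559·τ²+19943/9354·τ³=-545601/199552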